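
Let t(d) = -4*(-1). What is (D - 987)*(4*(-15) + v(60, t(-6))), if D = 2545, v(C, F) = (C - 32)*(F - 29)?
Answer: -1184080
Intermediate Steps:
t(d) = 4
v(C, F) = (-32 + C)*(-29 + F)
(D - 987)*(4*(-15) + v(60, t(-6))) = (2545 - 987)*(4*(-15) + (928 - 32*4 - 29*60 + 60*4)) = 1558*(-60 + (928 - 128 - 1740 + 240)) = 1558*(-60 - 700) = 1558*(-760) = -1184080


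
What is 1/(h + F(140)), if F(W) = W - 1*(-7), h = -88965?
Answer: -1/88818 ≈ -1.1259e-5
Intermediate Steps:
F(W) = 7 + W (F(W) = W + 7 = 7 + W)
1/(h + F(140)) = 1/(-88965 + (7 + 140)) = 1/(-88965 + 147) = 1/(-88818) = -1/88818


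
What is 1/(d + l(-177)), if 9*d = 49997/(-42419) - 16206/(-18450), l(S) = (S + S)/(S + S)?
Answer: 1173945825/1134778769 ≈ 1.0345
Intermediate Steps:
l(S) = 1 (l(S) = (2*S)/((2*S)) = (2*S)*(1/(2*S)) = 1)
d = -39167056/1173945825 (d = (49997/(-42419) - 16206/(-18450))/9 = (49997*(-1/42419) - 16206*(-1/18450))/9 = (-49997/42419 + 2701/3075)/9 = (⅑)*(-39167056/130438425) = -39167056/1173945825 ≈ -0.033364)
1/(d + l(-177)) = 1/(-39167056/1173945825 + 1) = 1/(1134778769/1173945825) = 1173945825/1134778769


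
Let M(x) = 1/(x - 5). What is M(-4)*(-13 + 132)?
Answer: -119/9 ≈ -13.222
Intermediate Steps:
M(x) = 1/(-5 + x)
M(-4)*(-13 + 132) = (-13 + 132)/(-5 - 4) = 119/(-9) = -1/9*119 = -119/9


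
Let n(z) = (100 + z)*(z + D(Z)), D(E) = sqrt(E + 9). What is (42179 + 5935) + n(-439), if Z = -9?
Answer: 196935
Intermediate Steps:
D(E) = sqrt(9 + E)
n(z) = z*(100 + z) (n(z) = (100 + z)*(z + sqrt(9 - 9)) = (100 + z)*(z + sqrt(0)) = (100 + z)*(z + 0) = (100 + z)*z = z*(100 + z))
(42179 + 5935) + n(-439) = (42179 + 5935) - 439*(100 - 439) = 48114 - 439*(-339) = 48114 + 148821 = 196935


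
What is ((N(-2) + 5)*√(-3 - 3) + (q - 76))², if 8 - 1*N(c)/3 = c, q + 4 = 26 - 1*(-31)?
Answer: (23 - 35*I*√6)² ≈ -6821.0 - 3943.7*I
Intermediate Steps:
q = 53 (q = -4 + (26 - 1*(-31)) = -4 + (26 + 31) = -4 + 57 = 53)
N(c) = 24 - 3*c
((N(-2) + 5)*√(-3 - 3) + (q - 76))² = (((24 - 3*(-2)) + 5)*√(-3 - 3) + (53 - 76))² = (((24 + 6) + 5)*√(-6) - 23)² = ((30 + 5)*(I*√6) - 23)² = (35*(I*√6) - 23)² = (35*I*√6 - 23)² = (-23 + 35*I*√6)²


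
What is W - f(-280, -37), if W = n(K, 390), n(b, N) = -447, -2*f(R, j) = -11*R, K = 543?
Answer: 1093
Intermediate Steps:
f(R, j) = 11*R/2 (f(R, j) = -(-11)*R/2 = 11*R/2)
W = -447
W - f(-280, -37) = -447 - 11*(-280)/2 = -447 - 1*(-1540) = -447 + 1540 = 1093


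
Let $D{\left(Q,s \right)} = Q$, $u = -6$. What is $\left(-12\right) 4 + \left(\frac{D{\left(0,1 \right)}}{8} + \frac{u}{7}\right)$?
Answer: $- \frac{342}{7} \approx -48.857$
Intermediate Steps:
$\left(-12\right) 4 + \left(\frac{D{\left(0,1 \right)}}{8} + \frac{u}{7}\right) = \left(-12\right) 4 + \left(\frac{0}{8} - \frac{6}{7}\right) = -48 + \left(0 \cdot \frac{1}{8} - \frac{6}{7}\right) = -48 + \left(0 - \frac{6}{7}\right) = -48 - \frac{6}{7} = - \frac{342}{7}$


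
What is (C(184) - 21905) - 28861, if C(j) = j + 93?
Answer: -50489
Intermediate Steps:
C(j) = 93 + j
(C(184) - 21905) - 28861 = ((93 + 184) - 21905) - 28861 = (277 - 21905) - 28861 = -21628 - 28861 = -50489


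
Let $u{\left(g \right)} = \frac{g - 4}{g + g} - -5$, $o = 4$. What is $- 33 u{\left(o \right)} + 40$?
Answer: $-125$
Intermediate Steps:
$u{\left(g \right)} = 5 + \frac{-4 + g}{2 g}$ ($u{\left(g \right)} = \frac{-4 + g}{2 g} + 5 = 5 + \frac{-4 + g}{2 g}$)
$- 33 u{\left(o \right)} + 40 = - 33 \left(\frac{11}{2} - \frac{2}{4}\right) + 40 = - 33 \left(\frac{11}{2} - \frac{1}{2}\right) + 40 = \left(-33\right) 5 + 40 = -165 + 40 = -125$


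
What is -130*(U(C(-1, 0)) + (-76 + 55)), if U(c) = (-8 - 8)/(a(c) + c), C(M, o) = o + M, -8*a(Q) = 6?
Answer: 10790/7 ≈ 1541.4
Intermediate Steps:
a(Q) = -¾ (a(Q) = -⅛*6 = -¾)
C(M, o) = M + o
U(c) = -16/(-¾ + c) (U(c) = (-8 - 8)/(-¾ + c) = -16/(-¾ + c))
-130*(U(C(-1, 0)) + (-76 + 55)) = -130*(-64/(-3 + 4*(-1 + 0)) + (-76 + 55)) = -130*(-64/(-3 + 4*(-1)) - 21) = -130*(-64/(-3 - 4) - 21) = -130*(-64/(-7) - 21) = -130*(-64*(-⅐) - 21) = -130*(64/7 - 21) = -130*(-83/7) = 10790/7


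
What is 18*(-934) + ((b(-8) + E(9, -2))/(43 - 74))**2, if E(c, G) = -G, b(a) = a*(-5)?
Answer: -16154568/961 ≈ -16810.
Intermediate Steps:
b(a) = -5*a
18*(-934) + ((b(-8) + E(9, -2))/(43 - 74))**2 = 18*(-934) + ((-5*(-8) - 1*(-2))/(43 - 74))**2 = -16812 + ((40 + 2)/(-31))**2 = -16812 + (42*(-1/31))**2 = -16812 + (-42/31)**2 = -16812 + 1764/961 = -16154568/961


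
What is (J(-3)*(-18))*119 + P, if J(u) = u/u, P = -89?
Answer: -2231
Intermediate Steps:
J(u) = 1
(J(-3)*(-18))*119 + P = (1*(-18))*119 - 89 = -18*119 - 89 = -2142 - 89 = -2231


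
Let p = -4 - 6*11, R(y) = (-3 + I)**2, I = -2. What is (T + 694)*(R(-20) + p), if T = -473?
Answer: -9945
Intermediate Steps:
R(y) = 25 (R(y) = (-3 - 2)**2 = (-5)**2 = 25)
p = -70 (p = -4 - 66 = -70)
(T + 694)*(R(-20) + p) = (-473 + 694)*(25 - 70) = 221*(-45) = -9945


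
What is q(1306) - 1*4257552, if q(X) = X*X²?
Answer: 2223303064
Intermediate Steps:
q(X) = X³
q(1306) - 1*4257552 = 1306³ - 1*4257552 = 2227560616 - 4257552 = 2223303064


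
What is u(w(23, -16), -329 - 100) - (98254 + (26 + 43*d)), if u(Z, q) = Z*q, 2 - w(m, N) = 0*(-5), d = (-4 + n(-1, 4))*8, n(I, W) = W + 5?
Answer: -100858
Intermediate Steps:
n(I, W) = 5 + W
d = 40 (d = (-4 + (5 + 4))*8 = (-4 + 9)*8 = 5*8 = 40)
w(m, N) = 2 (w(m, N) = 2 - 0*(-5) = 2 - 1*0 = 2 + 0 = 2)
u(w(23, -16), -329 - 100) - (98254 + (26 + 43*d)) = 2*(-329 - 100) - (98254 + (26 + 43*40)) = 2*(-429) - (98254 + (26 + 1720)) = -858 - (98254 + 1746) = -858 - 1*100000 = -858 - 100000 = -100858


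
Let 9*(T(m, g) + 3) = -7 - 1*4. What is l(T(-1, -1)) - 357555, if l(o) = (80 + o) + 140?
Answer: -3216053/9 ≈ -3.5734e+5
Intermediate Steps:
T(m, g) = -38/9 (T(m, g) = -3 + (-7 - 1*4)/9 = -3 + (-7 - 4)/9 = -3 + (⅑)*(-11) = -3 - 11/9 = -38/9)
l(o) = 220 + o
l(T(-1, -1)) - 357555 = (220 - 38/9) - 357555 = 1942/9 - 357555 = -3216053/9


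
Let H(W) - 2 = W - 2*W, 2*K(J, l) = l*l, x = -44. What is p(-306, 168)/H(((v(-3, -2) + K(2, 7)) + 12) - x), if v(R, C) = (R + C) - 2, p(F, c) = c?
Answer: -336/143 ≈ -2.3497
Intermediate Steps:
K(J, l) = l²/2 (K(J, l) = (l*l)/2 = l²/2)
v(R, C) = -2 + C + R (v(R, C) = (C + R) - 2 = -2 + C + R)
H(W) = 2 - W (H(W) = 2 + (W - 2*W) = 2 - W)
p(-306, 168)/H(((v(-3, -2) + K(2, 7)) + 12) - x) = 168/(2 - ((((-2 - 2 - 3) + (½)*7²) + 12) - 1*(-44))) = 168/(2 - (((-7 + (½)*49) + 12) + 44)) = 168/(2 - (((-7 + 49/2) + 12) + 44)) = 168/(2 - ((35/2 + 12) + 44)) = 168/(2 - (59/2 + 44)) = 168/(2 - 1*147/2) = 168/(2 - 147/2) = 168/(-143/2) = 168*(-2/143) = -336/143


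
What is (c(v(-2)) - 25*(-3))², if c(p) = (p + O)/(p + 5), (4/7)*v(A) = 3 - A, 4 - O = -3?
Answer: 17539344/3025 ≈ 5798.1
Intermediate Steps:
O = 7 (O = 4 - 1*(-3) = 4 + 3 = 7)
v(A) = 21/4 - 7*A/4 (v(A) = 7*(3 - A)/4 = 21/4 - 7*A/4)
c(p) = (7 + p)/(5 + p) (c(p) = (p + 7)/(p + 5) = (7 + p)/(5 + p))
(c(v(-2)) - 25*(-3))² = ((7 + (21/4 - 7/4*(-2)))/(5 + (21/4 - 7/4*(-2))) - 25*(-3))² = ((7 + (21/4 + 7/2))/(5 + (21/4 + 7/2)) + 75)² = ((7 + 35/4)/(5 + 35/4) + 75)² = ((63/4)/(55/4) + 75)² = ((4/55)*(63/4) + 75)² = (63/55 + 75)² = (4188/55)² = 17539344/3025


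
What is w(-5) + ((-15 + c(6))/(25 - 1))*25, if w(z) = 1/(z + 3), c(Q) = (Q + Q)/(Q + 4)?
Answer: -119/8 ≈ -14.875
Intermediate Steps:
c(Q) = 2*Q/(4 + Q) (c(Q) = (2*Q)/(4 + Q) = 2*Q/(4 + Q))
w(z) = 1/(3 + z)
w(-5) + ((-15 + c(6))/(25 - 1))*25 = 1/(3 - 5) + ((-15 + 2*6/(4 + 6))/(25 - 1))*25 = 1/(-2) + ((-15 + 2*6/10)/24)*25 = -1/2 + ((-15 + 2*6*(1/10))*(1/24))*25 = -1/2 + ((-15 + 6/5)*(1/24))*25 = -1/2 - 69/5*1/24*25 = -1/2 - 23/40*25 = -1/2 - 115/8 = -119/8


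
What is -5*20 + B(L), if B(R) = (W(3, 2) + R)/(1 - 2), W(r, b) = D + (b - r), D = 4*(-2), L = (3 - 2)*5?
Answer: -96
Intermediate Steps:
L = 5 (L = 1*5 = 5)
D = -8
W(r, b) = -8 + b - r (W(r, b) = -8 + (b - r) = -8 + b - r)
B(R) = 9 - R (B(R) = ((-8 + 2 - 1*3) + R)/(1 - 2) = ((-8 + 2 - 3) + R)/(-1) = (-9 + R)*(-1) = 9 - R)
-5*20 + B(L) = -5*20 + (9 - 1*5) = -100 + (9 - 5) = -100 + 4 = -96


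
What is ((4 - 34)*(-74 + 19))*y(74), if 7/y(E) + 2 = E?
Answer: 1925/12 ≈ 160.42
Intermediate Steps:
y(E) = 7/(-2 + E)
((4 - 34)*(-74 + 19))*y(74) = ((4 - 34)*(-74 + 19))*(7/(-2 + 74)) = (-30*(-55))*(7/72) = 1650*(7*(1/72)) = 1650*(7/72) = 1925/12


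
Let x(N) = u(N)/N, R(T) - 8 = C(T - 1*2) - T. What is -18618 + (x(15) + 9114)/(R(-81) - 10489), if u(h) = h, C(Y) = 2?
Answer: -193599079/10398 ≈ -18619.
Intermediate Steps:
R(T) = 10 - T (R(T) = 8 + (2 - T) = 10 - T)
x(N) = 1 (x(N) = N/N = 1)
-18618 + (x(15) + 9114)/(R(-81) - 10489) = -18618 + (1 + 9114)/((10 - 1*(-81)) - 10489) = -18618 + 9115/((10 + 81) - 10489) = -18618 + 9115/(91 - 10489) = -18618 + 9115/(-10398) = -18618 + 9115*(-1/10398) = -18618 - 9115/10398 = -193599079/10398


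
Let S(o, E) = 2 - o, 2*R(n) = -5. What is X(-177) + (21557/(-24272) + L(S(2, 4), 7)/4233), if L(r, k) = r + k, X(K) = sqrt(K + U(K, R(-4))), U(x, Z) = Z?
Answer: -91080877/102743376 + I*sqrt(718)/2 ≈ -0.88649 + 13.398*I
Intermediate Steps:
R(n) = -5/2 (R(n) = (1/2)*(-5) = -5/2)
X(K) = sqrt(-5/2 + K) (X(K) = sqrt(K - 5/2) = sqrt(-5/2 + K))
L(r, k) = k + r
X(-177) + (21557/(-24272) + L(S(2, 4), 7)/4233) = sqrt(-10 + 4*(-177))/2 + (21557/(-24272) + (7 + (2 - 1*2))/4233) = sqrt(-10 - 708)/2 + (21557*(-1/24272) + (7 + (2 - 2))*(1/4233)) = sqrt(-718)/2 + (-21557/24272 + (7 + 0)*(1/4233)) = (I*sqrt(718))/2 + (-21557/24272 + 7*(1/4233)) = I*sqrt(718)/2 + (-21557/24272 + 7/4233) = I*sqrt(718)/2 - 91080877/102743376 = -91080877/102743376 + I*sqrt(718)/2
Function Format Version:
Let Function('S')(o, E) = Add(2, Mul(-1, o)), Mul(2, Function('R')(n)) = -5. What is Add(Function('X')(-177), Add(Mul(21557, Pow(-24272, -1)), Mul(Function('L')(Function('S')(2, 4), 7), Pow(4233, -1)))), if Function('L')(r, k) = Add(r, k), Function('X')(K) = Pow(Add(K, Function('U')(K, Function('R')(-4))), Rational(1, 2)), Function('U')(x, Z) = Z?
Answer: Add(Rational(-91080877, 102743376), Mul(Rational(1, 2), I, Pow(718, Rational(1, 2)))) ≈ Add(-0.88649, Mul(13.398, I))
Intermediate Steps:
Function('R')(n) = Rational(-5, 2) (Function('R')(n) = Mul(Rational(1, 2), -5) = Rational(-5, 2))
Function('X')(K) = Pow(Add(Rational(-5, 2), K), Rational(1, 2)) (Function('X')(K) = Pow(Add(K, Rational(-5, 2)), Rational(1, 2)) = Pow(Add(Rational(-5, 2), K), Rational(1, 2)))
Function('L')(r, k) = Add(k, r)
Add(Function('X')(-177), Add(Mul(21557, Pow(-24272, -1)), Mul(Function('L')(Function('S')(2, 4), 7), Pow(4233, -1)))) = Add(Mul(Rational(1, 2), Pow(Add(-10, Mul(4, -177)), Rational(1, 2))), Add(Mul(21557, Pow(-24272, -1)), Mul(Add(7, Add(2, Mul(-1, 2))), Pow(4233, -1)))) = Add(Mul(Rational(1, 2), Pow(Add(-10, -708), Rational(1, 2))), Add(Mul(21557, Rational(-1, 24272)), Mul(Add(7, Add(2, -2)), Rational(1, 4233)))) = Add(Mul(Rational(1, 2), Pow(-718, Rational(1, 2))), Add(Rational(-21557, 24272), Mul(Add(7, 0), Rational(1, 4233)))) = Add(Mul(Rational(1, 2), Mul(I, Pow(718, Rational(1, 2)))), Add(Rational(-21557, 24272), Mul(7, Rational(1, 4233)))) = Add(Mul(Rational(1, 2), I, Pow(718, Rational(1, 2))), Add(Rational(-21557, 24272), Rational(7, 4233))) = Add(Mul(Rational(1, 2), I, Pow(718, Rational(1, 2))), Rational(-91080877, 102743376)) = Add(Rational(-91080877, 102743376), Mul(Rational(1, 2), I, Pow(718, Rational(1, 2))))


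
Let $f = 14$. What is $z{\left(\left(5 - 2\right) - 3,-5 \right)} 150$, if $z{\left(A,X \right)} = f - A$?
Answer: $2100$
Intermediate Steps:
$z{\left(A,X \right)} = 14 - A$
$z{\left(\left(5 - 2\right) - 3,-5 \right)} 150 = \left(14 - \left(\left(5 - 2\right) - 3\right)\right) 150 = \left(14 - \left(3 - 3\right)\right) 150 = \left(14 - 0\right) 150 = \left(14 + 0\right) 150 = 14 \cdot 150 = 2100$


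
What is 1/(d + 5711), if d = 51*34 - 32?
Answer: 1/7413 ≈ 0.00013490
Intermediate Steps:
d = 1702 (d = 1734 - 32 = 1702)
1/(d + 5711) = 1/(1702 + 5711) = 1/7413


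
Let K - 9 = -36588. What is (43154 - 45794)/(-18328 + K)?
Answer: 2640/54907 ≈ 0.048081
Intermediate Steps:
K = -36579 (K = 9 - 36588 = -36579)
(43154 - 45794)/(-18328 + K) = (43154 - 45794)/(-18328 - 36579) = -2640/(-54907) = -2640*(-1/54907) = 2640/54907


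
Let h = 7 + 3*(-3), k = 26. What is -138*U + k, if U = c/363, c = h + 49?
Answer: 984/121 ≈ 8.1322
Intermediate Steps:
h = -2 (h = 7 - 9 = -2)
c = 47 (c = -2 + 49 = 47)
U = 47/363 ≈ 0.12948
-138*U + k = -138*47/363 + 26 = -2162/121 + 26 = 984/121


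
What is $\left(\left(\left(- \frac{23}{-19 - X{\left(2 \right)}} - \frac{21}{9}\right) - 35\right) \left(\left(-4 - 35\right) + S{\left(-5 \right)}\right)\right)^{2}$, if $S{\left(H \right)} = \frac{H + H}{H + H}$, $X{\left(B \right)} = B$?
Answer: $\frac{836250724}{441} \approx 1.8963 \cdot 10^{6}$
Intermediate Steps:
$S{\left(H \right)} = 1$ ($S{\left(H \right)} = \frac{2 H}{2 H} = 2 H \frac{1}{2 H} = 1$)
$\left(\left(\left(- \frac{23}{-19 - X{\left(2 \right)}} - \frac{21}{9}\right) - 35\right) \left(\left(-4 - 35\right) + S{\left(-5 \right)}\right)\right)^{2} = \left(\left(\left(- \frac{23}{-19 - 2} - \frac{21}{9}\right) - 35\right) \left(\left(-4 - 35\right) + 1\right)\right)^{2} = \left(\left(\left(- \frac{23}{-19 - 2} - \frac{7}{3}\right) - 35\right) \left(\left(-4 - 35\right) + 1\right)\right)^{2} = \left(\left(\left(- \frac{23}{-21} - \frac{7}{3}\right) - 35\right) \left(-39 + 1\right)\right)^{2} = \left(\left(\left(\left(-23\right) \left(- \frac{1}{21}\right) - \frac{7}{3}\right) - 35\right) \left(-38\right)\right)^{2} = \left(\left(\left(\frac{23}{21} - \frac{7}{3}\right) - 35\right) \left(-38\right)\right)^{2} = \left(\left(- \frac{26}{21} - 35\right) \left(-38\right)\right)^{2} = \left(\left(- \frac{761}{21}\right) \left(-38\right)\right)^{2} = \left(\frac{28918}{21}\right)^{2} = \frac{836250724}{441}$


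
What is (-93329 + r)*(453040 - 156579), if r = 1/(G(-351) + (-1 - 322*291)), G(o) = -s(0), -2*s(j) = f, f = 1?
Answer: -5185198127206867/187405 ≈ -2.7668e+10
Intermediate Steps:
s(j) = -1/2 (s(j) = -1/2*1 = -1/2)
G(o) = 1/2 (G(o) = -1*(-1/2) = 1/2)
r = -2/187405 (r = 1/(1/2 + (-1 - 322*291)) = 1/(1/2 + (-1 - 93702)) = 1/(1/2 - 93703) = 1/(-187405/2) = -2/187405 ≈ -1.0672e-5)
(-93329 + r)*(453040 - 156579) = (-93329 - 2/187405)*(453040 - 156579) = -17490321247/187405*296461 = -5185198127206867/187405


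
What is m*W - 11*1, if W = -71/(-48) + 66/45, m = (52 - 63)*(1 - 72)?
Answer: 549527/240 ≈ 2289.7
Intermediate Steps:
m = 781 (m = -11*(-71) = 781)
W = 707/240 (W = -71*(-1/48) + 66*(1/45) = 71/48 + 22/15 = 707/240 ≈ 2.9458)
m*W - 11*1 = 781*(707/240) - 11*1 = 552167/240 - 11 = 549527/240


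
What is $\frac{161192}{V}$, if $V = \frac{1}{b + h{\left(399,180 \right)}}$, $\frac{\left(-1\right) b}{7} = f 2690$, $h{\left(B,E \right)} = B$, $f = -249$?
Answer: $755840410248$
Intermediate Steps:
$b = 4688670$ ($b = - 7 \left(\left(-249\right) 2690\right) = \left(-7\right) \left(-669810\right) = 4688670$)
$V = \frac{1}{4689069}$ ($V = \frac{1}{4688670 + 399} = \frac{1}{4689069} \approx 2.1326 \cdot 10^{-7}$)
$\frac{161192}{V} = 161192 \frac{1}{\frac{1}{4689069}} = 161192 \cdot 4689069 = 755840410248$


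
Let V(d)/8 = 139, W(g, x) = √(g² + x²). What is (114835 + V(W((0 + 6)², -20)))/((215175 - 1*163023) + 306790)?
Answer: 115947/358942 ≈ 0.32302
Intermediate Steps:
V(d) = 1112 (V(d) = 8*139 = 1112)
(114835 + V(W((0 + 6)², -20)))/((215175 - 1*163023) + 306790) = (114835 + 1112)/((215175 - 1*163023) + 306790) = 115947/((215175 - 163023) + 306790) = 115947/(52152 + 306790) = 115947/358942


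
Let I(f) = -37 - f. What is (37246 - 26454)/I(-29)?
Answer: -1349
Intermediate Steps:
(37246 - 26454)/I(-29) = (37246 - 26454)/(-37 - 1*(-29)) = 10792/(-37 + 29) = 10792/(-8) = 10792*(-⅛) = -1349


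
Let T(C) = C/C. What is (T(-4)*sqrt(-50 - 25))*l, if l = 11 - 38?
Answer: -135*I*sqrt(3) ≈ -233.83*I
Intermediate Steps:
T(C) = 1
l = -27
(T(-4)*sqrt(-50 - 25))*l = (1*sqrt(-50 - 25))*(-27) = (1*sqrt(-75))*(-27) = (1*(5*I*sqrt(3)))*(-27) = (5*I*sqrt(3))*(-27) = -135*I*sqrt(3)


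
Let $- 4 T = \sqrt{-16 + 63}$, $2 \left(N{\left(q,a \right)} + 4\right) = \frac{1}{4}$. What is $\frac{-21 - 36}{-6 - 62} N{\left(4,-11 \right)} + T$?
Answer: $- \frac{1767}{544} - \frac{\sqrt{47}}{4} \approx -4.9621$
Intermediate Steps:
$N{\left(q,a \right)} = - \frac{31}{8}$ ($N{\left(q,a \right)} = -4 + \frac{1}{2 \cdot 4} = -4 + \frac{1}{2} \cdot \frac{1}{4} = -4 + \frac{1}{8} = - \frac{31}{8}$)
$T = - \frac{\sqrt{47}}{4}$ ($T = - \frac{\sqrt{-16 + 63}}{4} = - \frac{\sqrt{47}}{4} \approx -1.7139$)
$\frac{-21 - 36}{-6 - 62} N{\left(4,-11 \right)} + T = \frac{-21 - 36}{-6 - 62} \left(- \frac{31}{8}\right) - \frac{\sqrt{47}}{4} = - \frac{57}{-68} \left(- \frac{31}{8}\right) - \frac{\sqrt{47}}{4} = \left(-57\right) \left(- \frac{1}{68}\right) \left(- \frac{31}{8}\right) - \frac{\sqrt{47}}{4} = \frac{57}{68} \left(- \frac{31}{8}\right) - \frac{\sqrt{47}}{4} = - \frac{1767}{544} - \frac{\sqrt{47}}{4}$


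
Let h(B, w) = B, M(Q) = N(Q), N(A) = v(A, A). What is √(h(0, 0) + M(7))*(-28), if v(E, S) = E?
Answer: -28*√7 ≈ -74.081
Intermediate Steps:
N(A) = A
M(Q) = Q
√(h(0, 0) + M(7))*(-28) = √(0 + 7)*(-28) = √7*(-28) = -28*√7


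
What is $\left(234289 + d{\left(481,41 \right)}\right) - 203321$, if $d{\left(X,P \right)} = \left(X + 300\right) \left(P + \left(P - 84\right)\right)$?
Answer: $29406$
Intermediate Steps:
$d{\left(X,P \right)} = \left(-84 + 2 P\right) \left(300 + X\right)$ ($d{\left(X,P \right)} = \left(300 + X\right) \left(P + \left(P - 84\right)\right) = \left(300 + X\right) \left(P + \left(-84 + P\right)\right) = \left(300 + X\right) \left(-84 + 2 P\right) = \left(-84 + 2 P\right) \left(300 + X\right)$)
$\left(234289 + d{\left(481,41 \right)}\right) - 203321 = \left(234289 + \left(-25200 - 40404 + 600 \cdot 41 + 2 \cdot 41 \cdot 481\right)\right) - 203321 = \left(234289 + \left(-25200 - 40404 + 24600 + 39442\right)\right) - 203321 = \left(234289 - 1562\right) - 203321 = 232727 - 203321 = 29406$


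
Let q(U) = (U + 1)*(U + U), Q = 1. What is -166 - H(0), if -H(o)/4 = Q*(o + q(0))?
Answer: -166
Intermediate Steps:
q(U) = 2*U*(1 + U) (q(U) = (1 + U)*(2*U) = 2*U*(1 + U))
H(o) = -4*o (H(o) = -4*(o + 2*0*(1 + 0)) = -4*(o + 2*0*1) = -4*(o + 0) = -4*o)
-166 - H(0) = -166 - (-4)*0 = -166 - 1*0 = -166 + 0 = -166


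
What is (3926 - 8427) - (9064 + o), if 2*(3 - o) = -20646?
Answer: -23891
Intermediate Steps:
o = 10326 (o = 3 - ½*(-20646) = 3 + 10323 = 10326)
(3926 - 8427) - (9064 + o) = (3926 - 8427) - (9064 + 10326) = -4501 - 1*19390 = -4501 - 19390 = -23891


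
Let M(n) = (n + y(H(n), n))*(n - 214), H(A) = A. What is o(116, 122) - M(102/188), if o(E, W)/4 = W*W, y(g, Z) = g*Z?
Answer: 49598029699/830584 ≈ 59715.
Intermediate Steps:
y(g, Z) = Z*g
o(E, W) = 4*W**2 (o(E, W) = 4*(W*W) = 4*W**2)
M(n) = (-214 + n)*(n + n**2) (M(n) = (n + n*n)*(n - 214) = (n + n**2)*(-214 + n) = (-214 + n)*(n + n**2))
o(116, 122) - M(102/188) = 4*122**2 - 102/188*(-214 + (102/188)**2 - 21726/188) = 4*14884 - 102*(1/188)*(-214 + (102*(1/188))**2 - 21726/188) = 59536 - 51*(-214 + (51/94)**2 - 213*51/94)/94 = 59536 - 51*(-214 + 2601/8836 - 10863/94)/94 = 59536 - 51*(-2909425)/(94*8836) = 59536 - 1*(-148380675/830584) = 59536 + 148380675/830584 = 49598029699/830584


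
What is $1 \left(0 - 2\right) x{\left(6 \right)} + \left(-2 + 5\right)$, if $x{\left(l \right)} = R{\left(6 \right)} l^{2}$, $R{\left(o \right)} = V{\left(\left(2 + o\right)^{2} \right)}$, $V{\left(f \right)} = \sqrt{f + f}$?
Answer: $3 - 576 \sqrt{2} \approx -811.59$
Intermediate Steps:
$V{\left(f \right)} = \sqrt{2} \sqrt{f}$ ($V{\left(f \right)} = \sqrt{2 f} = \sqrt{2} \sqrt{f}$)
$R{\left(o \right)} = \sqrt{2} \sqrt{\left(2 + o\right)^{2}}$
$x{\left(l \right)} = 8 \sqrt{2} l^{2}$ ($x{\left(l \right)} = \sqrt{2} \sqrt{\left(2 + 6\right)^{2}} l^{2} = \sqrt{2} \sqrt{8^{2}} l^{2} = \sqrt{2} \sqrt{64} l^{2} = \sqrt{2} \cdot 8 l^{2} = 8 \sqrt{2} l^{2}$)
$1 \left(0 - 2\right) x{\left(6 \right)} + \left(-2 + 5\right) = 1 \left(0 - 2\right) 8 \sqrt{2} \cdot 6^{2} + \left(-2 + 5\right) = 1 \left(-2\right) 8 \sqrt{2} \cdot 36 + 3 = - 2 \cdot 288 \sqrt{2} + 3 = - 576 \sqrt{2} + 3 = 3 - 576 \sqrt{2}$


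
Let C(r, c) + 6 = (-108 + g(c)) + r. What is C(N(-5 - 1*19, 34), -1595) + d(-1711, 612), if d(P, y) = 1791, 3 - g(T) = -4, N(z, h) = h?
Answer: 1718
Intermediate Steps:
g(T) = 7 (g(T) = 3 - 1*(-4) = 3 + 4 = 7)
C(r, c) = -107 + r (C(r, c) = -6 + ((-108 + 7) + r) = -6 + (-101 + r) = -107 + r)
C(N(-5 - 1*19, 34), -1595) + d(-1711, 612) = (-107 + 34) + 1791 = -73 + 1791 = 1718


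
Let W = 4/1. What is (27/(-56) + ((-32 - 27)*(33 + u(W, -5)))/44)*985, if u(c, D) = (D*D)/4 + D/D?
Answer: -66080695/1232 ≈ -53637.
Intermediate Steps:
W = 4 (W = 4*1 = 4)
u(c, D) = 1 + D²/4 (u(c, D) = D²*(¼) + 1 = D²/4 + 1 = 1 + D²/4)
(27/(-56) + ((-32 - 27)*(33 + u(W, -5)))/44)*985 = (27/(-56) + ((-32 - 27)*(33 + (1 + (¼)*(-5)²)))/44)*985 = (27*(-1/56) - 59*(33 + (1 + (¼)*25))*(1/44))*985 = (-27/56 - 59*(33 + (1 + 25/4))*(1/44))*985 = (-27/56 - 59*(33 + 29/4)*(1/44))*985 = (-27/56 - 59*161/4*(1/44))*985 = (-27/56 - 9499/4*1/44)*985 = (-27/56 - 9499/176)*985 = -67087/1232*985 = -66080695/1232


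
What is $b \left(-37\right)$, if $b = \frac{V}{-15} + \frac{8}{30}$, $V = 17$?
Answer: $\frac{481}{15} \approx 32.067$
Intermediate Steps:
$b = - \frac{13}{15}$ ($b = \frac{17}{-15} + \frac{8}{30} = 17 \left(- \frac{1}{15}\right) + 8 \cdot \frac{1}{30} = - \frac{17}{15} + \frac{4}{15} = - \frac{13}{15} \approx -0.86667$)
$b \left(-37\right) = \left(- \frac{13}{15}\right) \left(-37\right) = \frac{481}{15}$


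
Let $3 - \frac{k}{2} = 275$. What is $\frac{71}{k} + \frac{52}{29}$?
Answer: $\frac{26229}{15776} \approx 1.6626$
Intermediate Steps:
$k = -544$ ($k = 6 - 550 = -544$)
$\frac{71}{k} + \frac{52}{29} = \frac{71}{-544} + \frac{52}{29} = 71 \left(- \frac{1}{544}\right) + 52 \cdot \frac{1}{29} = - \frac{71}{544} + \frac{52}{29} = \frac{26229}{15776}$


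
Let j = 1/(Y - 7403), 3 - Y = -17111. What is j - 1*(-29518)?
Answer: 286649299/9711 ≈ 29518.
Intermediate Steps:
Y = 17114 (Y = 3 - 1*(-17111) = 3 + 17111 = 17114)
j = 1/9711 (j = 1/(17114 - 7403) = 1/9711 ≈ 0.00010298)
j - 1*(-29518) = 1/9711 - 1*(-29518) = 1/9711 + 29518 = 286649299/9711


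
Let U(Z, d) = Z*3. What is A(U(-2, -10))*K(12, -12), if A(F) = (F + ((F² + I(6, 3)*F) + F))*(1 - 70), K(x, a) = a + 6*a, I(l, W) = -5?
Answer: 312984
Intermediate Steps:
K(x, a) = 7*a
U(Z, d) = 3*Z
A(F) = -69*F² + 207*F (A(F) = (F + ((F² - 5*F) + F))*(1 - 70) = (F + (F² - 4*F))*(-69) = (F² - 3*F)*(-69) = -69*F² + 207*F)
A(U(-2, -10))*K(12, -12) = (69*(3*(-2))*(3 - 3*(-2)))*(7*(-12)) = (69*(-6)*(3 - 1*(-6)))*(-84) = (69*(-6)*(3 + 6))*(-84) = (69*(-6)*9)*(-84) = -3726*(-84) = 312984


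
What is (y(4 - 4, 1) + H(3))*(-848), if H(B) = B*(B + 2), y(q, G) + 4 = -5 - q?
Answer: -5088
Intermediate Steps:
y(q, G) = -9 - q (y(q, G) = -4 + (-5 - q) = -9 - q)
H(B) = B*(2 + B)
(y(4 - 4, 1) + H(3))*(-848) = ((-9 - (4 - 4)) + 3*(2 + 3))*(-848) = ((-9 - 1*0) + 3*5)*(-848) = ((-9 + 0) + 15)*(-848) = (-9 + 15)*(-848) = 6*(-848) = -5088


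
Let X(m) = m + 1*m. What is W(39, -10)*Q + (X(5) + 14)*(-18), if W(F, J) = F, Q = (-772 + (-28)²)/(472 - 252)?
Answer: -23643/55 ≈ -429.87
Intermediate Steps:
Q = 3/55 (Q = (-772 + 784)/220 = 12*(1/220) = 3/55 ≈ 0.054545)
X(m) = 2*m (X(m) = m + m = 2*m)
W(39, -10)*Q + (X(5) + 14)*(-18) = 39*(3/55) + (2*5 + 14)*(-18) = 117/55 + (10 + 14)*(-18) = 117/55 + 24*(-18) = 117/55 - 432 = -23643/55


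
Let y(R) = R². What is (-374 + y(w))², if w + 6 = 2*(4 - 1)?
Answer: 139876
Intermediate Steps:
w = 0 (w = -6 + 2*(4 - 1) = -6 + 2*3 = -6 + 6 = 0)
(-374 + y(w))² = (-374 + 0²)² = (-374 + 0)² = (-374)² = 139876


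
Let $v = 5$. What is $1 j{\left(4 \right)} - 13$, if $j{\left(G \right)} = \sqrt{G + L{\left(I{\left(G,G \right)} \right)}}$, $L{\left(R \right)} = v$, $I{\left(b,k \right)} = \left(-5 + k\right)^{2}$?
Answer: $-10$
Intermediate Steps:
$L{\left(R \right)} = 5$
$j{\left(G \right)} = \sqrt{5 + G}$ ($j{\left(G \right)} = \sqrt{G + 5} = \sqrt{5 + G}$)
$1 j{\left(4 \right)} - 13 = 1 \sqrt{5 + 4} - 13 = 1 \sqrt{9} - 13 = 1 \cdot 3 - 13 = 3 - 13 = -10$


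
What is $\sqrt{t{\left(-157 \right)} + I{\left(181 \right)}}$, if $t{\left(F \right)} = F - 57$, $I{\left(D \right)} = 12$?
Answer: $i \sqrt{202} \approx 14.213 i$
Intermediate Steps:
$t{\left(F \right)} = -57 + F$ ($t{\left(F \right)} = F - 57 = -57 + F$)
$\sqrt{t{\left(-157 \right)} + I{\left(181 \right)}} = \sqrt{\left(-57 - 157\right) + 12} = \sqrt{-214 + 12} = \sqrt{-202} = i \sqrt{202}$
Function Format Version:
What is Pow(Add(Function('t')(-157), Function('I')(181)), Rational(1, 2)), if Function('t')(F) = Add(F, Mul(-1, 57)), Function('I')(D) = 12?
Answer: Mul(I, Pow(202, Rational(1, 2))) ≈ Mul(14.213, I)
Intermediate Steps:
Function('t')(F) = Add(-57, F) (Function('t')(F) = Add(F, -57) = Add(-57, F))
Pow(Add(Function('t')(-157), Function('I')(181)), Rational(1, 2)) = Pow(Add(Add(-57, -157), 12), Rational(1, 2)) = Pow(Add(-214, 12), Rational(1, 2)) = Pow(-202, Rational(1, 2)) = Mul(I, Pow(202, Rational(1, 2)))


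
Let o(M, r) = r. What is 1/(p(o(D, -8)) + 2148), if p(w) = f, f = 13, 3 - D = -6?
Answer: 1/2161 ≈ 0.00046275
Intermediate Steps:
D = 9 (D = 3 - 1*(-6) = 3 + 6 = 9)
p(w) = 13
1/(p(o(D, -8)) + 2148) = 1/(13 + 2148) = 1/2161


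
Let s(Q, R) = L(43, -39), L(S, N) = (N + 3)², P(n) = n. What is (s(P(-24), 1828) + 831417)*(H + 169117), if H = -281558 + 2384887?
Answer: 1892295325998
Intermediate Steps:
H = 2103329
L(S, N) = (3 + N)²
s(Q, R) = 1296 (s(Q, R) = (3 - 39)² = (-36)² = 1296)
(s(P(-24), 1828) + 831417)*(H + 169117) = (1296 + 831417)*(2103329 + 169117) = 832713*2272446 = 1892295325998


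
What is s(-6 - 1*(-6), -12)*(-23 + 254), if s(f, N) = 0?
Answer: 0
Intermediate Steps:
s(-6 - 1*(-6), -12)*(-23 + 254) = 0*(-23 + 254) = 0*231 = 0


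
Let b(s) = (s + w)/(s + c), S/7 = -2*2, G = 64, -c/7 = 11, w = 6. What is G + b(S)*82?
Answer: 8524/105 ≈ 81.181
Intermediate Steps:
c = -77 (c = -7*11 = -77)
S = -28 (S = 7*(-2*2) = 7*(-4) = -28)
b(s) = (6 + s)/(-77 + s) (b(s) = (s + 6)/(s - 77) = (6 + s)/(-77 + s))
G + b(S)*82 = 64 + ((6 - 28)/(-77 - 28))*82 = 64 + (-22/(-105))*82 = 64 - 1/105*(-22)*82 = 64 + (22/105)*82 = 64 + 1804/105 = 8524/105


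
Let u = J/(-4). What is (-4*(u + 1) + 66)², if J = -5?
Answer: 3249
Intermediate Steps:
u = 5/4 (u = -5/(-4) = -5*(-¼) = 5/4 ≈ 1.2500)
(-4*(u + 1) + 66)² = (-4*(5/4 + 1) + 66)² = (-4*9/4 + 66)² = (-9 + 66)² = 57² = 3249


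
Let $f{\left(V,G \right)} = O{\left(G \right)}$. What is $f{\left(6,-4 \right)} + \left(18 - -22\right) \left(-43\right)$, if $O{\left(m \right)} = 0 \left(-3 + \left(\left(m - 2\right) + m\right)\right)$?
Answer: $-1720$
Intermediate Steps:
$O{\left(m \right)} = 0$ ($O{\left(m \right)} = 0 \left(-3 + \left(\left(-2 + m\right) + m\right)\right) = 0 \left(-3 + \left(-2 + 2 m\right)\right) = 0 \left(-5 + 2 m\right) = 0$)
$f{\left(V,G \right)} = 0$
$f{\left(6,-4 \right)} + \left(18 - -22\right) \left(-43\right) = 0 + \left(18 - -22\right) \left(-43\right) = 0 + \left(18 + 22\right) \left(-43\right) = 0 + 40 \left(-43\right) = 0 - 1720 = -1720$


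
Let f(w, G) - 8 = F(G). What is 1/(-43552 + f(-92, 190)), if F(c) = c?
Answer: -1/43354 ≈ -2.3066e-5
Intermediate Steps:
f(w, G) = 8 + G
1/(-43552 + f(-92, 190)) = 1/(-43552 + (8 + 190)) = 1/(-43552 + 198) = 1/(-43354) = -1/43354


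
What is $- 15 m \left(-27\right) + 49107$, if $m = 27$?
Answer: $60042$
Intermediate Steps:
$- 15 m \left(-27\right) + 49107 = \left(-15\right) 27 \left(-27\right) + 49107 = \left(-405\right) \left(-27\right) + 49107 = 10935 + 49107 = 60042$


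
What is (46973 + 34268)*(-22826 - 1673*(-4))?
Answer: -1310742294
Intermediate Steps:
(46973 + 34268)*(-22826 - 1673*(-4)) = 81241*(-22826 + 6692) = 81241*(-16134) = -1310742294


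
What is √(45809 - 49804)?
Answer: I*√3995 ≈ 63.206*I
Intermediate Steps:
√(45809 - 49804) = √(-3995) = I*√3995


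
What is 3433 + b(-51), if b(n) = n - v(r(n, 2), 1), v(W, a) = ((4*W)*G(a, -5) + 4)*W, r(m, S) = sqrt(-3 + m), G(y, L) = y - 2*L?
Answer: 5758 - 12*I*sqrt(6) ≈ 5758.0 - 29.394*I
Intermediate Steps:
v(W, a) = W*(4 + 4*W*(10 + a)) (v(W, a) = ((4*W)*(a - 2*(-5)) + 4)*W = ((4*W)*(a + 10) + 4)*W = ((4*W)*(10 + a) + 4)*W = (4*W*(10 + a) + 4)*W = (4 + 4*W*(10 + a))*W = W*(4 + 4*W*(10 + a)))
b(n) = n - 4*sqrt(-3 + n)*(1 + 11*sqrt(-3 + n)) (b(n) = n - 4*sqrt(-3 + n)*(1 + sqrt(-3 + n)*(10 + 1)) = n - 4*sqrt(-3 + n)*(1 + sqrt(-3 + n)*11) = n - 4*sqrt(-3 + n)*(1 + 11*sqrt(-3 + n)))
3433 + b(-51) = 3433 + (132 - 43*(-51) - 4*sqrt(-3 - 51)) = 3433 + (132 + 2193 - 12*I*sqrt(6)) = 3433 + (2325 - 12*I*sqrt(6)) = 5758 - 12*I*sqrt(6)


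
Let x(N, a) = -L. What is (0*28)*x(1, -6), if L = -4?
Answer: 0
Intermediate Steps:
x(N, a) = 4 (x(N, a) = -1*(-4) = 4)
(0*28)*x(1, -6) = (0*28)*4 = 0*4 = 0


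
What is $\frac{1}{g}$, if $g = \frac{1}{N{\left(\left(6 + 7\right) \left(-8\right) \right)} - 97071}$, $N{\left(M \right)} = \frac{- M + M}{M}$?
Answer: $-97071$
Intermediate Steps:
$N{\left(M \right)} = 0$ ($N{\left(M \right)} = \frac{0}{M} = 0$)
$g = - \frac{1}{97071}$ ($g = \frac{1}{0 - 97071} = \frac{1}{-97071} = - \frac{1}{97071} \approx -1.0302 \cdot 10^{-5}$)
$\frac{1}{g} = \frac{1}{- \frac{1}{97071}} = -97071$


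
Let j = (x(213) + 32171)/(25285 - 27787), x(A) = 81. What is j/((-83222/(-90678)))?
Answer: -243712238/17351787 ≈ -14.045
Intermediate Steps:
j = -16126/1251 (j = (81 + 32171)/(25285 - 27787) = 32252/(-2502) = 32252*(-1/2502) = -16126/1251 ≈ -12.890)
j/((-83222/(-90678))) = -16126/(1251*((-83222/(-90678)))) = -16126/(1251*((-83222*(-1/90678)))) = -16126/(1251*41611/45339) = -16126/1251*45339/41611 = -243712238/17351787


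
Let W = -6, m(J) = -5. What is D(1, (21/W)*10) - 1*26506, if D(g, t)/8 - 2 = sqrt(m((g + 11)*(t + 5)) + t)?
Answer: -26490 + 16*I*sqrt(10) ≈ -26490.0 + 50.596*I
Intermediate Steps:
D(g, t) = 16 + 8*sqrt(-5 + t)
D(1, (21/W)*10) - 1*26506 = (16 + 8*sqrt(-5 + (21/(-6))*10)) - 1*26506 = (16 + 8*sqrt(-5 + (21*(-1/6))*10)) - 26506 = (16 + 8*sqrt(-5 - 7/2*10)) - 26506 = (16 + 8*sqrt(-5 - 35)) - 26506 = (16 + 8*sqrt(-40)) - 26506 = (16 + 8*(2*I*sqrt(10))) - 26506 = (16 + 16*I*sqrt(10)) - 26506 = -26490 + 16*I*sqrt(10)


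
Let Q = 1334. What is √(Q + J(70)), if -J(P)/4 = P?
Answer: √1054 ≈ 32.465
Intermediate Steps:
J(P) = -4*P
√(Q + J(70)) = √(1334 - 4*70) = √(1334 - 280) = √1054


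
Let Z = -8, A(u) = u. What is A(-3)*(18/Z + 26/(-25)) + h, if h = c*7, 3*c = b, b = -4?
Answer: 161/300 ≈ 0.53667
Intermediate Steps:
c = -4/3 (c = (1/3)*(-4) = -4/3 ≈ -1.3333)
h = -28/3 (h = -4/3*7 = -28/3 ≈ -9.3333)
A(-3)*(18/Z + 26/(-25)) + h = -3*(18/(-8) + 26/(-25)) - 28/3 = -3*(18*(-1/8) + 26*(-1/25)) - 28/3 = -3*(-9/4 - 26/25) - 28/3 = -3*(-329/100) - 28/3 = 987/100 - 28/3 = 161/300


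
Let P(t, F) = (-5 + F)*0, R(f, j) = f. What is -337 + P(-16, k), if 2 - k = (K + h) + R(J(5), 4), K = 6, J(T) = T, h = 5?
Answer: -337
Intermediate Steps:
k = -14 (k = 2 - ((6 + 5) + 5) = 2 - (11 + 5) = 2 - 1*16 = 2 - 16 = -14)
P(t, F) = 0
-337 + P(-16, k) = -337 + 0 = -337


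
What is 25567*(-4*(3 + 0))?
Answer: -306804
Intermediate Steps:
25567*(-4*(3 + 0)) = 25567*(-4*3) = 25567*(-12) = -306804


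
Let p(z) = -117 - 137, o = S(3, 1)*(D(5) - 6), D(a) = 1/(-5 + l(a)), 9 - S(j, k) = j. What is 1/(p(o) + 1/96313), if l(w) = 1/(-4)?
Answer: -96313/24463501 ≈ -0.0039370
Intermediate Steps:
l(w) = -¼
S(j, k) = 9 - j
D(a) = -4/21 (D(a) = 1/(-5 - ¼) = 1/(-21/4) = -4/21)
o = -260/7 (o = (9 - 1*3)*(-4/21 - 6) = (9 - 3)*(-130/21) = 6*(-130/21) = -260/7 ≈ -37.143)
p(z) = -254
1/(p(o) + 1/96313) = 1/(-254 + 1/96313) = 1/(-24463501/96313) = -96313/24463501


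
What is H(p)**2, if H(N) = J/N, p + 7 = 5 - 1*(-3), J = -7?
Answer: 49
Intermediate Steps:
p = 1 (p = -7 + (5 - 1*(-3)) = -7 + (5 + 3) = -7 + 8 = 1)
H(N) = -7/N
H(p)**2 = (-7/1)**2 = (-7*1)**2 = (-7)**2 = 49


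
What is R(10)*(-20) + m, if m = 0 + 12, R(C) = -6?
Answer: 132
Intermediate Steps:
m = 12
R(10)*(-20) + m = -6*(-20) + 12 = 120 + 12 = 132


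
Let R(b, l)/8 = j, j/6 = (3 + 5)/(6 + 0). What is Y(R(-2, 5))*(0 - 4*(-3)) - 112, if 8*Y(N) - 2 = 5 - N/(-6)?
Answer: -171/2 ≈ -85.500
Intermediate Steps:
j = 8 (j = 6*((3 + 5)/(6 + 0)) = 6*(8/6) = 6*(8*(1/6)) = 6*(4/3) = 8)
R(b, l) = 64 (R(b, l) = 8*8 = 64)
Y(N) = 7/8 + N/48 (Y(N) = 1/4 + (5 - N/(-6))/8 = 1/4 + (5 - N*(-1)/6)/8 = 1/4 + (5 - (-1)*N/6)/8 = 1/4 + (5 + N/6)/8 = 1/4 + (5/8 + N/48) = 7/8 + N/48)
Y(R(-2, 5))*(0 - 4*(-3)) - 112 = (7/8 + (1/48)*64)*(0 - 4*(-3)) - 112 = (7/8 + 4/3)*(0 + 12) - 112 = (53/24)*12 - 112 = 53/2 - 112 = -171/2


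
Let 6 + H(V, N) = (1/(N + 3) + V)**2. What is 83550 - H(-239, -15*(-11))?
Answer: 746181743/28224 ≈ 26438.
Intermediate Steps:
H(V, N) = -6 + (V + 1/(3 + N))**2 (H(V, N) = -6 + (1/(N + 3) + V)**2 = -6 + (1/(3 + N) + V)**2 = -6 + (V + 1/(3 + N))**2)
83550 - H(-239, -15*(-11)) = 83550 - (-6 + (1 + 3*(-239) - 15*(-11)*(-239))**2/(3 - 15*(-11))**2) = 83550 - (-6 + (1 - 717 + 165*(-239))**2/(3 + 165)**2) = 83550 - (-6 + (1 - 717 - 39435)**2/168**2) = 83550 - (-6 + (1/28224)*(-40151)**2) = 83550 - (-6 + (1/28224)*1612102801) = 83550 - (-6 + 1612102801/28224) = 83550 - 1*1611933457/28224 = 83550 - 1611933457/28224 = 746181743/28224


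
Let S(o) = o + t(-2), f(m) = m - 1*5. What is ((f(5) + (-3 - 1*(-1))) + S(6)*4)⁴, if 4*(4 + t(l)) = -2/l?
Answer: 2401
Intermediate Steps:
t(l) = -4 - 1/(2*l) (t(l) = -4 + (-2/l)/4 = -4 - 1/(2*l))
f(m) = -5 + m (f(m) = m - 5 = -5 + m)
S(o) = -15/4 + o (S(o) = o + (-4 - ½/(-2)) = o + (-4 - ½*(-½)) = o + (-4 + ¼) = o - 15/4 = -15/4 + o)
((f(5) + (-3 - 1*(-1))) + S(6)*4)⁴ = (((-5 + 5) + (-3 - 1*(-1))) + (-15/4 + 6)*4)⁴ = ((0 + (-3 + 1)) + (9/4)*4)⁴ = ((0 - 2) + 9)⁴ = (-2 + 9)⁴ = 7⁴ = 2401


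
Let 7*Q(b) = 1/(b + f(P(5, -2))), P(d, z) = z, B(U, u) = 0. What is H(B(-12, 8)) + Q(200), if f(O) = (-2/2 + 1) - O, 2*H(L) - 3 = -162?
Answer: -56206/707 ≈ -79.499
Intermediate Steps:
H(L) = -159/2 (H(L) = 3/2 + (1/2)*(-162) = 3/2 - 81 = -159/2)
f(O) = -O (f(O) = (-2*1/2 + 1) - O = (-1 + 1) - O = 0 - O = -O)
Q(b) = 1/(7*(2 + b)) (Q(b) = 1/(7*(b - 1*(-2))) = 1/(7*(b + 2)) = 1/(7*(2 + b)))
H(B(-12, 8)) + Q(200) = -159/2 + 1/(7*(2 + 200)) = -159/2 + (1/7)/202 = -159/2 + (1/7)*(1/202) = -159/2 + 1/1414 = -56206/707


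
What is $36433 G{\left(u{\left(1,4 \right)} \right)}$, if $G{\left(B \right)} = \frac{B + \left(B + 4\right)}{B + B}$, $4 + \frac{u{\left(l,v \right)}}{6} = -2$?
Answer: $\frac{619361}{18} \approx 34409.0$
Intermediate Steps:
$u{\left(l,v \right)} = -36$ ($u{\left(l,v \right)} = -24 + 6 \left(-2\right) = -24 - 12 = -36$)
$G{\left(B \right)} = \frac{4 + 2 B}{2 B}$ ($G{\left(B \right)} = \frac{B + \left(4 + B\right)}{2 B} = \left(4 + 2 B\right) \frac{1}{2 B} = \frac{4 + 2 B}{2 B}$)
$36433 G{\left(u{\left(1,4 \right)} \right)} = 36433 \frac{2 - 36}{-36} = 36433 \left(\left(- \frac{1}{36}\right) \left(-34\right)\right) = 36433 \cdot \frac{17}{18} = \frac{619361}{18}$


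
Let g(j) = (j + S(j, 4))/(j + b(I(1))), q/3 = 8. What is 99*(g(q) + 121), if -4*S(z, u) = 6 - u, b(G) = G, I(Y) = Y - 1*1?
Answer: 193215/16 ≈ 12076.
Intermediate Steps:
q = 24 (q = 3*8 = 24)
I(Y) = -1 + Y (I(Y) = Y - 1 = -1 + Y)
S(z, u) = -3/2 + u/4 (S(z, u) = -(6 - u)/4 = -3/2 + u/4)
g(j) = (-½ + j)/j (g(j) = (j + (-3/2 + (¼)*4))/(j + (-1 + 1)) = (j + (-3/2 + 1))/(j + 0) = (j - ½)/j = (-½ + j)/j)
99*(g(q) + 121) = 99*((-½ + 24)/24 + 121) = 99*((1/24)*(47/2) + 121) = 99*(47/48 + 121) = 99*(5855/48) = 193215/16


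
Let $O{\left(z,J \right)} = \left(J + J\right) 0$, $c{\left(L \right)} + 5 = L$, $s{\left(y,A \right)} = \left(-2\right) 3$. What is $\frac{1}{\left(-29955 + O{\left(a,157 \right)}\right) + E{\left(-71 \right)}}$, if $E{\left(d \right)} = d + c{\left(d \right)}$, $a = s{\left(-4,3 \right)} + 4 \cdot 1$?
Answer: $- \frac{1}{30102} \approx -3.322 \cdot 10^{-5}$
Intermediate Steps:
$s{\left(y,A \right)} = -6$
$c{\left(L \right)} = -5 + L$
$a = -2$ ($a = -6 + 4 \cdot 1 = -6 + 4 = -2$)
$E{\left(d \right)} = -5 + 2 d$ ($E{\left(d \right)} = d + \left(-5 + d\right) = -5 + 2 d$)
$O{\left(z,J \right)} = 0$ ($O{\left(z,J \right)} = 2 J 0 = 0$)
$\frac{1}{\left(-29955 + O{\left(a,157 \right)}\right) + E{\left(-71 \right)}} = \frac{1}{\left(-29955 + 0\right) + \left(-5 + 2 \left(-71\right)\right)} = \frac{1}{-29955 - 147} = \frac{1}{-30102} = - \frac{1}{30102}$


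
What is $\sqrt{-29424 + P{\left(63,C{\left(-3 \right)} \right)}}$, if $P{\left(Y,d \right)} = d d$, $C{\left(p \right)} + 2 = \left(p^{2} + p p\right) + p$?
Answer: $i \sqrt{29255} \approx 171.04 i$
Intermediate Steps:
$C{\left(p \right)} = -2 + p + 2 p^{2}$ ($C{\left(p \right)} = -2 + \left(\left(p^{2} + p p\right) + p\right) = -2 + \left(\left(p^{2} + p^{2}\right) + p\right) = -2 + \left(2 p^{2} + p\right) = -2 + \left(p + 2 p^{2}\right) = -2 + p + 2 p^{2}$)
$P{\left(Y,d \right)} = d^{2}$
$\sqrt{-29424 + P{\left(63,C{\left(-3 \right)} \right)}} = \sqrt{-29424 + \left(-2 - 3 + 2 \left(-3\right)^{2}\right)^{2}} = \sqrt{-29424 + \left(-2 - 3 + 2 \cdot 9\right)^{2}} = \sqrt{-29424 + \left(-2 - 3 + 18\right)^{2}} = \sqrt{-29424 + 13^{2}} = \sqrt{-29424 + 169} = \sqrt{-29255} = i \sqrt{29255}$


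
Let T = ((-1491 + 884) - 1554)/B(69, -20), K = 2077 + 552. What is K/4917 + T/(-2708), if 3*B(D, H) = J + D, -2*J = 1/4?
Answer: 94949255/166743069 ≈ 0.56943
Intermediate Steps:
J = -⅛ (J = -1/(2*4) = -½*¼ = -⅛ ≈ -0.12500)
B(D, H) = -1/24 + D/3 (B(D, H) = (-⅛ + D)/3 = -1/24 + D/3)
K = 2629
T = -51864/551 (T = ((-1491 + 884) - 1554)/(-1/24 + (⅓)*69) = (-607 - 1554)/(-1/24 + 23) = -2161/551/24 = -2161*24/551 = -51864/551 ≈ -94.127)
K/4917 + T/(-2708) = 2629/4917 - 51864/551/(-2708) = 2629*(1/4917) - 51864/551*(-1/2708) = 239/447 + 12966/373027 = 94949255/166743069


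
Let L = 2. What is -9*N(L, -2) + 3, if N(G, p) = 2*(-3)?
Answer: 57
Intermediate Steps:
N(G, p) = -6
-9*N(L, -2) + 3 = -9*(-6) + 3 = 54 + 3 = 57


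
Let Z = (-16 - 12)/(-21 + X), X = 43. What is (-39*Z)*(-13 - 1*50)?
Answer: -34398/11 ≈ -3127.1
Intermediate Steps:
Z = -14/11 (Z = (-16 - 12)/(-21 + 43) = -28/22 = -28*1/22 = -14/11 ≈ -1.2727)
(-39*Z)*(-13 - 1*50) = (-39*(-14/11))*(-13 - 1*50) = 546*(-13 - 50)/11 = (546/11)*(-63) = -34398/11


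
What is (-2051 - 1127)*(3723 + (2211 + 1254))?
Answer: -22843464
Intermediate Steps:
(-2051 - 1127)*(3723 + (2211 + 1254)) = -3178*(3723 + 3465) = -3178*7188 = -22843464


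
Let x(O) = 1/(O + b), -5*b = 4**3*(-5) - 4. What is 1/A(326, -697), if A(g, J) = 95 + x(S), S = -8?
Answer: 284/26985 ≈ 0.010524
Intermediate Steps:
b = 324/5 (b = -(4**3*(-5) - 4)/5 = -(64*(-5) - 4)/5 = -(-320 - 4)/5 = -1/5*(-324) = 324/5 ≈ 64.800)
x(O) = 1/(324/5 + O) (x(O) = 1/(O + 324/5) = 1/(324/5 + O))
A(g, J) = 26985/284 (A(g, J) = 95 + 5/(324 + 5*(-8)) = 95 + 5/(324 - 40) = 95 + 5/284 = 26985/284)
1/A(326, -697) = 1/(26985/284) = 284/26985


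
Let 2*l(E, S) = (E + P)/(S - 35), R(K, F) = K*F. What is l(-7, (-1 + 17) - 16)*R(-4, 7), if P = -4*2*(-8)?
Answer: 114/5 ≈ 22.800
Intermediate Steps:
R(K, F) = F*K
P = 64 (P = -8*(-8) = 64)
l(E, S) = (64 + E)/(2*(-35 + S)) (l(E, S) = ((E + 64)/(S - 35))/2 = ((64 + E)/(-35 + S))/2 = (64 + E)/(2*(-35 + S)))
l(-7, (-1 + 17) - 16)*R(-4, 7) = ((64 - 7)/(2*(-35 + ((-1 + 17) - 16))))*(7*(-4)) = ((½)*57/(-35 + (16 - 16)))*(-28) = ((½)*57/(-35 + 0))*(-28) = ((½)*57/(-35))*(-28) = ((½)*(-1/35)*57)*(-28) = -57/70*(-28) = 114/5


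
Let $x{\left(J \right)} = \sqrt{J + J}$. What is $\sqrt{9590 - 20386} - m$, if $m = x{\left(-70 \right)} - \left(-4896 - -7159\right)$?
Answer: $2263 - 2 i \sqrt{35} + 2 i \sqrt{2699} \approx 2263.0 + 92.072 i$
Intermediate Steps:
$x{\left(J \right)} = \sqrt{2} \sqrt{J}$ ($x{\left(J \right)} = \sqrt{2 J} = \sqrt{2} \sqrt{J}$)
$m = -2263 + 2 i \sqrt{35}$ ($m = \sqrt{2} \sqrt{-70} - \left(-4896 - -7159\right) = \sqrt{2} i \sqrt{70} - \left(-4896 + 7159\right) = 2 i \sqrt{35} - 2263 = -2263 + 2 i \sqrt{35} \approx -2263.0 + 11.832 i$)
$\sqrt{9590 - 20386} - m = \sqrt{9590 - 20386} - \left(-2263 + 2 i \sqrt{35}\right) = \sqrt{-10796} + \left(2263 - 2 i \sqrt{35}\right) = 2 i \sqrt{2699} + \left(2263 - 2 i \sqrt{35}\right) = 2263 - 2 i \sqrt{35} + 2 i \sqrt{2699}$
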